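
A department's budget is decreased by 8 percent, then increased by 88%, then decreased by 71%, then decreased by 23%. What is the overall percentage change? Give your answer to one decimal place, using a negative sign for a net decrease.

The combined multiplier is 0.92 × 1.88 × 0.29 × 0.77 = 0.38621968.
That corresponds to a decrease of 61.4%.

-61.4%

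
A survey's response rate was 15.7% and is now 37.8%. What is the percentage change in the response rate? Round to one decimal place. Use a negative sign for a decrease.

The change is 37.8 − 15.7 = 22.1 percentage points.
Relative to the original 15.7%, that is 22.1 ÷ 15.7 ≈ 140.8%.

140.8%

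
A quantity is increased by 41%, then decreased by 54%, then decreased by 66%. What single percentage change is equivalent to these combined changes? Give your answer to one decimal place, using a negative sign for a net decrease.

A 41% increase multiplies by 1.41.
Then a 54% decrease: 1.41 × 0.46 = 0.6486.
Then a 66% decrease: 0.6486 × 0.34 = 0.220524.
Overall factor 0.220524, i.e. -77.9%.

-77.9%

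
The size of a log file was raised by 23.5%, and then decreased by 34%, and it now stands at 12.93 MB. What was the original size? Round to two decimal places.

The overall multiplier applied was 1.235 × 0.66 = 0.8151.
So the original size was 12.93 ÷ 0.8151 ≈ 15.86 MB.

15.86 MB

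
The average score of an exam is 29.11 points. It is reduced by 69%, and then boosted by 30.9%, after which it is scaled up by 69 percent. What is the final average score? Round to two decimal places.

19.96 points

After the 69% decrease: 29.11 × 0.31 = 9.0241.
After the 30.9% increase: 9.0241 × 1.309 = 11.8125469.
After the 69% increase: 11.8125469 × 1.69 = 19.963204261 ≈ 19.96.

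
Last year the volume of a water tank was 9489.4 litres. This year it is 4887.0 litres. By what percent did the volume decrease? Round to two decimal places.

Change: 4887.0 − 9489.4 = -4602.4.
Relative to the original: -4602.4 ÷ 9489.4 ≈ -48.50%.
So the volume decreased by 48.50%.

48.50%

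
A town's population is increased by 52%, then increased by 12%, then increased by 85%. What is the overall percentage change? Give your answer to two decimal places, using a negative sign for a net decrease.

A 52% increase multiplies by 1.52.
Then a 12% increase: 1.52 × 1.12 = 1.7024.
Then an 85% increase: 1.7024 × 1.85 = 3.14944.
Overall factor 3.14944, i.e. 214.94%.

214.94%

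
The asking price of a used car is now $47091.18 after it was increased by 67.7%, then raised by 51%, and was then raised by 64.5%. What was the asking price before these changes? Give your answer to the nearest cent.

$11304.82

The overall multiplier applied was 1.677 × 1.51 × 1.645 = 4.16558415.
So the original asking price was $47091.18 ÷ 4.16558415 ≈ $11304.82.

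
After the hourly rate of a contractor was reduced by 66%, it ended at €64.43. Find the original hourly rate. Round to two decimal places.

The overall multiplier applied was 0.34.
So the original hourly rate was €64.43 ÷ 0.34 = €189.50.

€189.50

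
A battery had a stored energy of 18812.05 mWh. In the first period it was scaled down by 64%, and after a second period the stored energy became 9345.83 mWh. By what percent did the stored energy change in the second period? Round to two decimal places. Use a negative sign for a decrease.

38.00%

After the first period: 18812.05 × 0.36 = 6772.338.
Second-period multiplier: 9345.83 ÷ 6772.338 ≈ 1.380001.
That is a change of 38.00%.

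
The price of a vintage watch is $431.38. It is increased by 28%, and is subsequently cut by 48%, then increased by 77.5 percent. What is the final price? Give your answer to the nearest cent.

Each change multiplies by a factor: 1.28 × 0.52 × 1.775 = 1.18144.
$431.38 × 1.18144 = $509.6495872 ≈ $509.65.

$509.65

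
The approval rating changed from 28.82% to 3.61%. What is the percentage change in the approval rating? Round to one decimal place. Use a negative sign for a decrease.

-87.5%

The change is 3.61 − 28.82 = -25.21 percentage points.
Relative to the original 28.82%, that is -25.21 ÷ 28.82 ≈ -87.5%.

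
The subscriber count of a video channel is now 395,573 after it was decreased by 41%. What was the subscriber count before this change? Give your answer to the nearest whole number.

670,463

The overall multiplier applied was 0.59.
So the original subscriber count was 395,573 ÷ 0.59 ≈ 670,463.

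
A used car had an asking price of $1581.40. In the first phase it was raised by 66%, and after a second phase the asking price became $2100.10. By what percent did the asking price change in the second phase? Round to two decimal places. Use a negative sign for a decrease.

After the first phase: $1581.40 × 1.66 = $2625.124.
Second-phase multiplier: $2100.10 ÷ $2625.124 ≈ 0.8.
That is a change of -20.00%.

-20.00%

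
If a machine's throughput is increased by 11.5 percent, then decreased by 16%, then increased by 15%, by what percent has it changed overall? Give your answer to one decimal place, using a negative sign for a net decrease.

The combined multiplier is 1.115 × 0.84 × 1.15 = 1.07709.
That corresponds to an increase of 7.7%.

7.7%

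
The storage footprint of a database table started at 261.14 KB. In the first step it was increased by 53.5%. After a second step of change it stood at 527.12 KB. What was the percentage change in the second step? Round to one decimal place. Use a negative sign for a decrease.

After the first step: 261.14 × 1.535 = 400.8499.
Second-step multiplier: 527.12 ÷ 400.8499 ≈ 1.31501.
That is a change of 31.5%.

31.5%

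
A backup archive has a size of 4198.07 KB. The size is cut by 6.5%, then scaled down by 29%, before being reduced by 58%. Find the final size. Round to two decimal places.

After the 6.5% decrease: 4198.07 × 0.935 = 3925.19545.
Apply the 29% decrease: 3925.19545 × 0.71 = 2786.8887695.
58% decrease: 2786.8887695 × 0.42 = 1170.49328319 ≈ 1170.49.

1170.49 KB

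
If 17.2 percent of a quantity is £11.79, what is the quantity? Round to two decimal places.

£68.55

£11.79 ÷ 0.172 ≈ £68.55.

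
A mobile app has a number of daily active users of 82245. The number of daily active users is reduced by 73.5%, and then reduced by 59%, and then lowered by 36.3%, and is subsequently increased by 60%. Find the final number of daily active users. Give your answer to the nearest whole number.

After the 73.5% decrease: 82245 × 0.265 = 21794.925.
After the 59% decrease: 21794.925 × 0.41 = 8935.91925.
36.3% decrease: 8935.91925 × 0.637 = 5692.18056225.
Apply the 60% increase: 5692.18056225 × 1.6 = 9107.4888996 ≈ 9107.

9107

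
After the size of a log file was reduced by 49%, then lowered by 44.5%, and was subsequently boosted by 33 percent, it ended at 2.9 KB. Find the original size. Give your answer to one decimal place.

The overall multiplier applied was 0.51 × 0.555 × 1.33 = 0.3764565.
So the original size was 2.9 ÷ 0.3764565 ≈ 7.7 KB.

7.7 KB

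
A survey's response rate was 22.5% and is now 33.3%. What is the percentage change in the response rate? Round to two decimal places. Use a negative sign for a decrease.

48.00%

The change is 33.3 − 22.5 = 10.8 percentage points.
Relative to the original 22.5%, that is 10.8 ÷ 22.5 = 48.00%.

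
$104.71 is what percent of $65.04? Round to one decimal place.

$104.71 ÷ $65.04 ≈ 161.0%.

161.0%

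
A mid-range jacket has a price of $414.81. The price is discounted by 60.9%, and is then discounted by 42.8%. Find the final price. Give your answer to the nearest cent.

Each change multiplies by a factor: 0.391 × 0.572 = 0.223652.
$414.81 × 0.223652 = $92.77308612 ≈ $92.77.

$92.77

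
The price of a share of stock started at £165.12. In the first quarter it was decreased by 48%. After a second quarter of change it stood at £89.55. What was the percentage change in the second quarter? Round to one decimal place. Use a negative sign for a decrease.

After the first quarter: £165.12 × 0.52 = £85.8624.
Second-quarter multiplier: £89.55 ÷ £85.8624 ≈ 1.04295.
That is a change of 4.3%.

4.3%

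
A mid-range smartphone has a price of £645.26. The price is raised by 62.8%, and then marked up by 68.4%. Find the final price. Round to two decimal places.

£1769.01

62.8% increase: £645.26 × 1.628 = £1050.48328.
68.4% increase: £1050.48328 × 1.684 = £1769.01384352 ≈ £1769.01.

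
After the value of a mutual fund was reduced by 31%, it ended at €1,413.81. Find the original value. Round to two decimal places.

€2,049.00

The overall multiplier applied was 0.69.
So the original value was €1,413.81 ÷ 0.69 = €2,049.00.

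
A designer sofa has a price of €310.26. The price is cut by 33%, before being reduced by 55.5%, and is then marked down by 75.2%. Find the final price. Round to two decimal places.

Each change multiplies by a factor: 0.67 × 0.445 × 0.248 = 0.0739412.
€310.26 × 0.0739412 = €22.940996712 ≈ €22.94.

€22.94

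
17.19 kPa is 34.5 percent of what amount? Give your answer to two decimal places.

17.19 kPa ÷ 0.345 ≈ 49.83 kPa.

49.83 kPa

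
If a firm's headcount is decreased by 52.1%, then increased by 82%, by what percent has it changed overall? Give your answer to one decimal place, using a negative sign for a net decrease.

The combined multiplier is 0.479 × 1.82 = 0.87178.
That corresponds to a decrease of 12.8%.

-12.8%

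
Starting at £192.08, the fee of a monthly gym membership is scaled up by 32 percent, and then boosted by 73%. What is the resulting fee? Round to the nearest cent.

£438.63

Apply the 32% increase: £192.08 × 1.32 = £253.5456.
73% increase: £253.5456 × 1.73 = £438.633888 ≈ £438.63.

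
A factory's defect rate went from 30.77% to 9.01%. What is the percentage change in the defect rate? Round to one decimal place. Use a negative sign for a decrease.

The change is 9.01 − 30.77 = -21.76 percentage points.
Relative to the original 30.77%, that is -21.76 ÷ 30.77 ≈ -70.7%.

-70.7%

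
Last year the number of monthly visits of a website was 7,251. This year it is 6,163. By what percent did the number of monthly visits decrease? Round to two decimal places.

15.00%

Change: 6,163 − 7,251 = -1,088.
Relative to the original: -1,088 ÷ 7,251 ≈ -15.00%.
So the number of monthly visits decreased by 15.00%.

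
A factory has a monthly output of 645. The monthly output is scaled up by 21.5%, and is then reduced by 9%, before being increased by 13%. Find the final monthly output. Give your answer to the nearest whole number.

Each change multiplies by a factor: 1.215 × 0.91 × 1.13 = 1.2493845.
645 × 1.2493845 = 805.8530025 ≈ 806.

806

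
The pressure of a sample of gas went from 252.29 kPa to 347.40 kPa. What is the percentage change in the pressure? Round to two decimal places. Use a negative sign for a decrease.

37.70%

Change: 347.40 − 252.29 = 95.11.
Relative to the original: 95.11 ÷ 252.29 ≈ 37.70%.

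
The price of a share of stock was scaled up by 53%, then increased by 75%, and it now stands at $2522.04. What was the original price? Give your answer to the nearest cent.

The overall multiplier applied was 1.53 × 1.75 = 2.6775.
So the original price was $2522.04 ÷ 2.6775 ≈ $941.94.

$941.94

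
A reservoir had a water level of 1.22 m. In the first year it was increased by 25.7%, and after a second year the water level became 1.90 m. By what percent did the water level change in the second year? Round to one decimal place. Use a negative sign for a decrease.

After the first year: 1.22 × 1.257 = 1.53354.
Second-year multiplier: 1.90 ÷ 1.53354 ≈ 1.23896.
That is a change of 23.9%.

23.9%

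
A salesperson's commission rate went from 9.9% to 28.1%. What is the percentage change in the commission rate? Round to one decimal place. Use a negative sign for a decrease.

183.8%

The change is 28.1 − 9.9 = 18.2 percentage points.
Relative to the original 9.9%, that is 18.2 ÷ 9.9 ≈ 183.8%.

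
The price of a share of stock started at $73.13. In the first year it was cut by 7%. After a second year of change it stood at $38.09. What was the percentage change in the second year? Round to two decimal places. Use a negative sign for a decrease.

-43.99%

After the first year: $73.13 × 0.93 = $68.0109.
Second-year multiplier: $38.09 ÷ $68.0109 ≈ 0.560057.
That is a change of -43.99%.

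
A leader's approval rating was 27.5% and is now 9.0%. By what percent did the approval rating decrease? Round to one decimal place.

67.3%

The change is 9.0 − 27.5 = -18.5 percentage points.
Relative to the original 27.5%, that is -18.5 ÷ 27.5 ≈ -67.3%.
So the approval rating fell by 67.3%.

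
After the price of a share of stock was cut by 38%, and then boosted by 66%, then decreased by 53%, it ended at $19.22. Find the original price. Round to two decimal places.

Undoing the 53% decrease: $19.22 ÷ 0.47 ≈ $40.893617.
Undoing the 66% increase: $40.893617 ÷ 1.66 ≈ $24.634709.
Undoing the 38% decrease: $24.634709 ÷ 0.62 ≈ $39.73.

$39.73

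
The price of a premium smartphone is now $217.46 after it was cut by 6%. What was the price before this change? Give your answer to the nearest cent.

$231.34

The overall multiplier applied was 0.94.
So the original price was $217.46 ÷ 0.94 ≈ $231.34.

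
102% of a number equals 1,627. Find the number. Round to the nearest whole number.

1,595

1,627 ÷ 1.02 ≈ 1,595.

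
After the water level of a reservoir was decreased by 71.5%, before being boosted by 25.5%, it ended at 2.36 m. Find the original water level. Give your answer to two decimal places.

6.60 m

The overall multiplier applied was 0.285 × 1.255 = 0.357675.
So the original water level was 2.36 ÷ 0.357675 ≈ 6.60 m.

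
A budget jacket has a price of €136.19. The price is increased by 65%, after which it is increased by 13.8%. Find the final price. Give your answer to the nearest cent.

65% increase: €136.19 × 1.65 = €224.7135.
After the 13.8% increase: €224.7135 × 1.138 = €255.723963 ≈ €255.72.

€255.72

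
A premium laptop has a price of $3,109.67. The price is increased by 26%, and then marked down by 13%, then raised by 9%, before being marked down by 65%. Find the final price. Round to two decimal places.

Each change multiplies by a factor: 1.26 × 0.87 × 1.09 × 0.35 = 0.4182003.
$3,109.67 × 0.4182003 = $1300.464926901 ≈ $1,300.46.

$1,300.46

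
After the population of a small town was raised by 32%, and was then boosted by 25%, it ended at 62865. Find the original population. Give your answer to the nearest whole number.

38100

Undoing the 25% increase: 62865 ÷ 1.25 = 50292.
Undoing the 32% increase: 50292 ÷ 1.32 = 38100.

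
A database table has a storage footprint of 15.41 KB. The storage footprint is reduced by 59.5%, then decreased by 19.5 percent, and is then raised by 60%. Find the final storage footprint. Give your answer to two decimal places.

After the 59.5% decrease: 15.41 × 0.405 = 6.24105.
Apply the 19.5% decrease: 6.24105 × 0.805 = 5.02404525.
After the 60% increase: 5.02404525 × 1.6 = 8.0384724 ≈ 8.04.

8.04 KB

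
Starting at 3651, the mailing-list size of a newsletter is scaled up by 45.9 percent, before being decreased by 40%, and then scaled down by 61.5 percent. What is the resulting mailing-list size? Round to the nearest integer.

1230

Each change multiplies by a factor: 1.459 × 0.6 × 0.385 = 0.337029.
3651 × 0.337029 = 1230.492879 ≈ 1230.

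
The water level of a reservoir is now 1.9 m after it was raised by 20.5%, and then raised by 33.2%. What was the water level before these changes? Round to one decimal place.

1.2 m

The overall multiplier applied was 1.205 × 1.332 = 1.60506.
So the original water level was 1.9 ÷ 1.60506 ≈ 1.2 m.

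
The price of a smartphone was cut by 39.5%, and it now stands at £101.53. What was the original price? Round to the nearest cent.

The overall multiplier applied was 0.605.
So the original price was £101.53 ÷ 0.605 ≈ £167.82.

£167.82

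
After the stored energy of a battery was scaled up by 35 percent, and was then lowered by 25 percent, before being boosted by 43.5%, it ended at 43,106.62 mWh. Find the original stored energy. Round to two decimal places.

The overall multiplier applied was 1.35 × 0.75 × 1.435 = 1.4529375.
So the original stored energy was 43,106.62 ÷ 1.4529375 ≈ 29,668.60 mWh.

29,668.60 mWh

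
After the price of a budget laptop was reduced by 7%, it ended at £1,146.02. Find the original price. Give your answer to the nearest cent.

The overall multiplier applied was 0.93.
So the original price was £1,146.02 ÷ 0.93 ≈ £1,232.28.

£1,232.28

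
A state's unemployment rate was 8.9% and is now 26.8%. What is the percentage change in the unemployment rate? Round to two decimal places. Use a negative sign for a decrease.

The change is 26.8 − 8.9 = 17.9 percentage points.
Relative to the original 8.9%, that is 17.9 ÷ 8.9 ≈ 201.12%.

201.12%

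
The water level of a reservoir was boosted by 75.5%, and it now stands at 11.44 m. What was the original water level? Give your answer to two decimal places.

6.52 m

The overall multiplier applied was 1.755.
So the original water level was 11.44 ÷ 1.755 ≈ 6.52 m.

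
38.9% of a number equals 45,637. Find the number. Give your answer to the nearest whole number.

117,319

45,637 ÷ 0.389 ≈ 117,319.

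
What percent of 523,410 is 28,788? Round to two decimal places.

5.50%

28,788 ÷ 523,410 ≈ 5.50%.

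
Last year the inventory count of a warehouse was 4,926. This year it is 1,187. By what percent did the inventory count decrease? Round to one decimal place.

75.9%

Change: 1,187 − 4,926 = -3,739.
Relative to the original: -3,739 ÷ 4,926 ≈ -75.9%.
So the inventory count decreased by 75.9%.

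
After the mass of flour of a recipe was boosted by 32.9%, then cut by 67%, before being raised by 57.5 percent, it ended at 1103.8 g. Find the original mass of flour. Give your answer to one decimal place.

1598.0 g

Undoing the 57.5% increase: 1103.8 ÷ 1.575 ≈ 700.825397.
Undoing the 67% decrease: 700.825397 ÷ 0.33 ≈ 2123.713324.
Undoing the 32.9% increase: 2123.713324 ÷ 1.329 ≈ 1598.0 g.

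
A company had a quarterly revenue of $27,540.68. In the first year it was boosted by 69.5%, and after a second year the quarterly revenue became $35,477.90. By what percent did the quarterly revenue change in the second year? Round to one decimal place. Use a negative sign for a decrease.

-24.0%

After the first year: $27,540.68 × 1.695 = $46681.4526.
Second-year multiplier: $35,477.90 ÷ $46681.4526 ≈ 0.76.
That is a change of -24.0%.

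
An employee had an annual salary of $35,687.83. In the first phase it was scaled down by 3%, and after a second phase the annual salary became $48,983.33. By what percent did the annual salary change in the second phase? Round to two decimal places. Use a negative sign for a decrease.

41.50%

After the first phase: $35,687.83 × 0.97 = $34617.1951.
Second-phase multiplier: $48,983.33 ÷ $34617.1951 ≈ 1.415.
That is a change of 41.50%.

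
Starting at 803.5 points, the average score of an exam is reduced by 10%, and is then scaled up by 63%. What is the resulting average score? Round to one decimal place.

1178.7 points

Each change multiplies by a factor: 0.9 × 1.63 = 1.467.
803.5 × 1.467 = 1178.7345 ≈ 1178.7.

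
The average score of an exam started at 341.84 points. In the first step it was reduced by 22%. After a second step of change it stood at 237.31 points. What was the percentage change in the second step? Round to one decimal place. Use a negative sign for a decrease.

-11.0%

After the first step: 341.84 × 0.78 = 266.6352.
Second-step multiplier: 237.31 ÷ 266.6352 ≈ 0.89002.
That is a change of -11.0%.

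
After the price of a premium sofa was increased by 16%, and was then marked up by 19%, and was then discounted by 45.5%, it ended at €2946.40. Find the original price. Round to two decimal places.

€3916.43

Undoing the 45.5% decrease: €2946.40 ÷ 0.545 ≈ €5406.238532.
Undoing the 19% increase: €5406.238532 ÷ 1.19 ≈ €4543.05759.
Undoing the 16% increase: €4543.05759 ÷ 1.16 ≈ €3916.43.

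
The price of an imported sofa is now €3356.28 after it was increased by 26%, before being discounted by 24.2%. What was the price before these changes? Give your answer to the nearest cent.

Undoing the 24.2% decrease: €3356.28 ÷ 0.758 ≈ €4427.810026.
Undoing the 26% increase: €4427.810026 ÷ 1.26 ≈ €3514.13.

€3514.13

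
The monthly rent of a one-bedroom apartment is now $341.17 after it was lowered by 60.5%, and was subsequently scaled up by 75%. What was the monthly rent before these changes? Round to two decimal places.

$493.56

Undoing the 75% increase: $341.17 ÷ 1.75 ≈ $194.954286.
Undoing the 60.5% decrease: $194.954286 ÷ 0.395 ≈ $493.56.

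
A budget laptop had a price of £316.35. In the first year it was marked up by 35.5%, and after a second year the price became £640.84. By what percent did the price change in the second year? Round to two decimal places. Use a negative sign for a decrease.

49.50%

After the first year: £316.35 × 1.355 = £428.65425.
Second-year multiplier: £640.84 ÷ £428.65425 ≈ 1.495004.
That is a change of 49.50%.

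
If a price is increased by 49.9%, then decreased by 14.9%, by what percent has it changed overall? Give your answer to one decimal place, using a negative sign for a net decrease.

The combined multiplier is 1.499 × 0.851 = 1.275649.
That corresponds to an increase of 27.6%.

27.6%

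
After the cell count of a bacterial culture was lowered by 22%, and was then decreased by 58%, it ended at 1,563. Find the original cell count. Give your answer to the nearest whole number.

The overall multiplier applied was 0.78 × 0.42 = 0.3276.
So the original cell count was 1,563 ÷ 0.3276 ≈ 4,771.

4,771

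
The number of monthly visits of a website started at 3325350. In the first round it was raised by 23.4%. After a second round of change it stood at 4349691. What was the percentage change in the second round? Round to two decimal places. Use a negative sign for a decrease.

After the first round: 3325350 × 1.234 = 4103481.9.
Second-round multiplier: 4349691 ÷ 4103481.9 ≈ 1.06.
That is a change of 6.00%.

6.00%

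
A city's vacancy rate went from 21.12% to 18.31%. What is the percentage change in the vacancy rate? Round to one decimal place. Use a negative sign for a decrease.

-13.3%

The change is 18.31 − 21.12 = -2.81 percentage points.
Relative to the original 21.12%, that is -2.81 ÷ 21.12 ≈ -13.3%.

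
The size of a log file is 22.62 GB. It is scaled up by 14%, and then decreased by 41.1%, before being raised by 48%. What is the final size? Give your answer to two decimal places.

22.48 GB

After the 14% increase: 22.62 × 1.14 = 25.7868.
Apply the 41.1% decrease: 25.7868 × 0.589 = 15.1884252.
48% increase: 15.1884252 × 1.48 = 22.478869296 ≈ 22.48.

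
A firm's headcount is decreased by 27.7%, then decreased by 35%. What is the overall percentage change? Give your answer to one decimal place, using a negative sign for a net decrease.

-53.0%

A 27.7% decrease multiplies by 0.723.
Then a 35% decrease: 0.723 × 0.65 = 0.46995.
Overall factor 0.46995, i.e. -53.0%.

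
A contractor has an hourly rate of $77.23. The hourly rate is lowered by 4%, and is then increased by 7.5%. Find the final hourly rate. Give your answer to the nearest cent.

Apply the 4% decrease: $77.23 × 0.96 = $74.1408.
Apply the 7.5% increase: $74.1408 × 1.075 = $79.70136 ≈ $79.70.

$79.70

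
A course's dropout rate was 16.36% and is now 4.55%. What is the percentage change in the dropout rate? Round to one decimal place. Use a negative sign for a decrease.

The change is 4.55 − 16.36 = -11.81 percentage points.
Relative to the original 16.36%, that is -11.81 ÷ 16.36 ≈ -72.2%.

-72.2%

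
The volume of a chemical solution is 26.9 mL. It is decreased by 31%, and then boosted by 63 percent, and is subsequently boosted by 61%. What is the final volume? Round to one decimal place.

48.7 mL

31% decrease: 26.9 × 0.69 = 18.561.
Apply the 63% increase: 18.561 × 1.63 = 30.25443.
After the 61% increase: 30.25443 × 1.61 = 48.7096323 ≈ 48.7.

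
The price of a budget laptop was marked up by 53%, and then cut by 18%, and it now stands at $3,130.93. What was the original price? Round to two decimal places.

The overall multiplier applied was 1.53 × 0.82 = 1.2546.
So the original price was $3,130.93 ÷ 1.2546 ≈ $2,495.56.

$2,495.56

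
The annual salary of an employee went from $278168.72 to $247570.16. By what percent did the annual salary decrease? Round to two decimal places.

11.00%

Change: $247570.16 − $278168.72 = -$30598.56.
Relative to the original: -$30598.56 ÷ $278168.72 ≈ -11.00%.
So the annual salary decreased by 11.00%.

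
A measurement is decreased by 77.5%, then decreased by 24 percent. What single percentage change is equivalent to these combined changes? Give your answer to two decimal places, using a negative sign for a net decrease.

The combined multiplier is 0.225 × 0.76 = 0.171.
That corresponds to a decrease of 82.90%.

-82.90%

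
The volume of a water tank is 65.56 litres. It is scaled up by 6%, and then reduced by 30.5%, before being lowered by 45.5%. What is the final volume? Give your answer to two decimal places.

26.32 litres

Each change multiplies by a factor: 1.06 × 0.695 × 0.545 = 0.4015015.
65.56 × 0.4015015 = 26.32243834 ≈ 26.32.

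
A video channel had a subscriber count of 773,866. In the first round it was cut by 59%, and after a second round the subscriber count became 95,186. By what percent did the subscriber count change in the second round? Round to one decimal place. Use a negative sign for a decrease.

After the first round: 773,866 × 0.41 = 317285.06.
Second-round multiplier: 95,186 ÷ 317285.06 ≈ 0.3.
That is a change of -70.0%.

-70.0%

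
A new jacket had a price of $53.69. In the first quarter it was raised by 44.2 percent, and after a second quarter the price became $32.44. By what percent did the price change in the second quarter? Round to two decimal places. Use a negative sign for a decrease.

-58.10%

After the first quarter: $53.69 × 1.442 = $77.42098.
Second-quarter multiplier: $32.44 ÷ $77.42098 ≈ 0.419008.
That is a change of -58.10%.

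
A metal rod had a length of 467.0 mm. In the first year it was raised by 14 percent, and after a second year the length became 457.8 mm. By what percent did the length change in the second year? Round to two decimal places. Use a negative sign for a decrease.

-14.01%

After the first year: 467.0 × 1.14 = 532.38.
Second-year multiplier: 457.8 ÷ 532.38 ≈ 0.859912.
That is a change of -14.01%.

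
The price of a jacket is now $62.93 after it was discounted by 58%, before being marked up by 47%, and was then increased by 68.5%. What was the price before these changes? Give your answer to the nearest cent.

$60.49

The overall multiplier applied was 0.42 × 1.47 × 1.685 = 1.040319.
So the original price was $62.93 ÷ 1.040319 ≈ $60.49.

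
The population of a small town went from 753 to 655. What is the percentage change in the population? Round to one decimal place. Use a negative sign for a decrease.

-13.0%

Change: 655 − 753 = -98.
Relative to the original: -98 ÷ 753 ≈ -13.0%.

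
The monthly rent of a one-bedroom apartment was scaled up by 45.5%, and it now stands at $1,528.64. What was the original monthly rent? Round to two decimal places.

$1,050.61

The overall multiplier applied was 1.455.
So the original monthly rent was $1,528.64 ÷ 1.455 ≈ $1,050.61.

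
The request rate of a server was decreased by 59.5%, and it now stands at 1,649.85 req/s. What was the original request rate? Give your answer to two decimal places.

The overall multiplier applied was 0.405.
So the original request rate was 1,649.85 ÷ 0.405 ≈ 4,073.70 req/s.

4,073.70 req/s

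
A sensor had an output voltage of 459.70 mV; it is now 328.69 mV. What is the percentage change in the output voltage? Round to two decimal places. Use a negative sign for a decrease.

Change: 328.69 − 459.70 = -131.01.
Relative to the original: -131.01 ÷ 459.70 ≈ -28.50%.

-28.50%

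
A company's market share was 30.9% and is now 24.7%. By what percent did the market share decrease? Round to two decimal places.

The change is 24.7 − 30.9 = -6.2 percentage points.
Relative to the original 30.9%, that is -6.2 ÷ 30.9 ≈ -20.06%.
So the market share fell by 20.06%.

20.06%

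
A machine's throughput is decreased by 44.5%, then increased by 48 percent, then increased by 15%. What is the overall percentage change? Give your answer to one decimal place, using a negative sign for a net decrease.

A 44.5% decrease multiplies by 0.555.
Then a 48% increase: 0.555 × 1.48 = 0.8214.
Then a 15% increase: 0.8214 × 1.15 = 0.94461.
Overall factor 0.94461, i.e. -5.5%.

-5.5%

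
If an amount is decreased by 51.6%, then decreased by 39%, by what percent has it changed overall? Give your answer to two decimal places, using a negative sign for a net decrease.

A 51.6% decrease multiplies by 0.484.
Then a 39% decrease: 0.484 × 0.61 = 0.29524.
Overall factor 0.29524, i.e. -70.48%.

-70.48%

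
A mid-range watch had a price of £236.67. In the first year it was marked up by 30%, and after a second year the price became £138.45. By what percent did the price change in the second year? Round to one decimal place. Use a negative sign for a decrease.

-55.0%

After the first year: £236.67 × 1.3 = £307.671.
Second-year multiplier: £138.45 ÷ £307.671 ≈ 0.44999.
That is a change of -55.0%.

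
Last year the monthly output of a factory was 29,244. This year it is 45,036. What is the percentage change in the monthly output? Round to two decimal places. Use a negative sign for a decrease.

Change: 45,036 − 29,244 = 15,792.
Relative to the original: 15,792 ÷ 29,244 ≈ 54.00%.

54.00%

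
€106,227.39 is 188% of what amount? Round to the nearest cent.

€106,227.39 ÷ 1.88 ≈ €56,503.93.

€56,503.93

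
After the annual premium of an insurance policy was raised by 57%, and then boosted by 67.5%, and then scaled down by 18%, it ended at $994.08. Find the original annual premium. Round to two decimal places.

$460.99

The overall multiplier applied was 1.57 × 1.675 × 0.82 = 2.156395.
So the original annual premium was $994.08 ÷ 2.156395 ≈ $460.99.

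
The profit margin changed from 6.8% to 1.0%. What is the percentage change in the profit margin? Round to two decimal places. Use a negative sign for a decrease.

-85.29%

The change is 1.0 − 6.8 = -5.8 percentage points.
Relative to the original 6.8%, that is -5.8 ÷ 6.8 ≈ -85.29%.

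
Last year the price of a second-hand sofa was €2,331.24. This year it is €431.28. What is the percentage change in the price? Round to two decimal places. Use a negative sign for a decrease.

Change: €431.28 − €2,331.24 = -€1,899.96.
Relative to the original: -€1,899.96 ÷ €2,331.24 ≈ -81.50%.

-81.50%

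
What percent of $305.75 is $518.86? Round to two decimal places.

$518.86 ÷ $305.75 ≈ 169.70%.

169.70%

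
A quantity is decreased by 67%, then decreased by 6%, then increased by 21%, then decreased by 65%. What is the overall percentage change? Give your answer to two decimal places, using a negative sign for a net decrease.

-86.86%

A 67% decrease multiplies by 0.33.
Then a 6% decrease: 0.33 × 0.94 = 0.3102.
Then a 21% increase: 0.3102 × 1.21 = 0.375342.
Then a 65% decrease: 0.375342 × 0.35 = 0.1313697.
Overall factor 0.1313697, i.e. -86.86%.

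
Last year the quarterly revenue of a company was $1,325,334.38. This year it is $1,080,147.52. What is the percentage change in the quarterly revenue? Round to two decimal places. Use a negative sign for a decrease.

-18.50%

Change: $1,080,147.52 − $1,325,334.38 = -$245,186.86.
Relative to the original: -$245,186.86 ÷ $1,325,334.38 ≈ -18.50%.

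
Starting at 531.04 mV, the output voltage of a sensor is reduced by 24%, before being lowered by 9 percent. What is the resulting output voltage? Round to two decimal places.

367.27 mV

Each change multiplies by a factor: 0.76 × 0.91 = 0.6916.
531.04 × 0.6916 = 367.267264 ≈ 367.27.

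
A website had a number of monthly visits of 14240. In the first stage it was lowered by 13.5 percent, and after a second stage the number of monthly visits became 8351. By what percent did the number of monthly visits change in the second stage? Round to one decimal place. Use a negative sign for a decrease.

After the first stage: 14240 × 0.865 = 12317.6.
Second-stage multiplier: 8351 ÷ 12317.6 ≈ 0.67797.
That is a change of -32.2%.

-32.2%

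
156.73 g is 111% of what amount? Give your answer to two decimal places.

156.73 g ÷ 1.11 ≈ 141.20 g.

141.20 g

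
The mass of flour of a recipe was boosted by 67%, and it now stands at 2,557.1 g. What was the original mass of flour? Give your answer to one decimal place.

1,531.2 g

The overall multiplier applied was 1.67.
So the original mass of flour was 2,557.1 ÷ 1.67 ≈ 1,531.2 g.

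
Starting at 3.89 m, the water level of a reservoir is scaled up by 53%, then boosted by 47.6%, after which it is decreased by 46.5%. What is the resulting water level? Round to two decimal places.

4.70 m

After the 53% increase: 3.89 × 1.53 = 5.9517.
Apply the 47.6% increase: 5.9517 × 1.476 = 8.7847092.
46.5% decrease: 8.7847092 × 0.535 = 4.699819422 ≈ 4.70.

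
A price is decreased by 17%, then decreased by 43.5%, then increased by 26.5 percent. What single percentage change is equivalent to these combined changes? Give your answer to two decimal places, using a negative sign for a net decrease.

A 17% decrease multiplies by 0.83.
Then a 43.5% decrease: 0.83 × 0.565 = 0.46895.
Then a 26.5% increase: 0.46895 × 1.265 = 0.59322175.
Overall factor 0.59322175, i.e. -40.68%.

-40.68%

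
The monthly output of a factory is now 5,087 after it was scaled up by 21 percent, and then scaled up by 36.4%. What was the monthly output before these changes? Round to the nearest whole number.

The overall multiplier applied was 1.21 × 1.364 = 1.65044.
So the original monthly output was 5,087 ÷ 1.65044 ≈ 3,082.

3,082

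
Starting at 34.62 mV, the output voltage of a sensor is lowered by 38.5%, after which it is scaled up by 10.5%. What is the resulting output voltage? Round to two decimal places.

23.53 mV

After the 38.5% decrease: 34.62 × 0.615 = 21.2913.
Apply the 10.5% increase: 21.2913 × 1.105 = 23.5268865 ≈ 23.53.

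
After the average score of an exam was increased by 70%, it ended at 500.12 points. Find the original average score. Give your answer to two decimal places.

The overall multiplier applied was 1.7.
So the original average score was 500.12 ÷ 1.7 ≈ 294.19 points.

294.19 points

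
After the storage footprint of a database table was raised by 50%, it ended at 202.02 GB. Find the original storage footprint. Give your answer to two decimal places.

134.68 GB

The overall multiplier applied was 1.5.
So the original storage footprint was 202.02 ÷ 1.5 = 134.68 GB.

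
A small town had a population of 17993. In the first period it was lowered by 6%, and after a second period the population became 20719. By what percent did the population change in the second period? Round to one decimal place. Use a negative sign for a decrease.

After the first period: 17993 × 0.94 = 16913.42.
Second-period multiplier: 20719 ÷ 16913.42 ≈ 1.225.
That is a change of 22.5%.

22.5%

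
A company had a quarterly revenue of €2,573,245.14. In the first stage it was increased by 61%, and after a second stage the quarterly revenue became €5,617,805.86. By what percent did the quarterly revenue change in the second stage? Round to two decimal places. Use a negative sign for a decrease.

35.60%

After the first stage: €2,573,245.14 × 1.61 = €4142924.6754.
Second-stage multiplier: €5,617,805.86 ÷ €4142924.6754 ≈ 1.356.
That is a change of 35.60%.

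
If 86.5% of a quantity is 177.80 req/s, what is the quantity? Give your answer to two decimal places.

177.80 req/s ÷ 0.865 ≈ 205.55 req/s.

205.55 req/s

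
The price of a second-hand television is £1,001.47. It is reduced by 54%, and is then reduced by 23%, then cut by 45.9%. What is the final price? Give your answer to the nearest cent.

Each change multiplies by a factor: 0.46 × 0.77 × 0.541 = 0.1916222.
£1,001.47 × 0.1916222 = £191.903884634 ≈ £191.90.

£191.90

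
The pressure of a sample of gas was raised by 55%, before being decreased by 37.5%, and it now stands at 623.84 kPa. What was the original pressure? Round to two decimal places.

643.96 kPa

The overall multiplier applied was 1.55 × 0.625 = 0.96875.
So the original pressure was 623.84 ÷ 0.96875 ≈ 643.96 kPa.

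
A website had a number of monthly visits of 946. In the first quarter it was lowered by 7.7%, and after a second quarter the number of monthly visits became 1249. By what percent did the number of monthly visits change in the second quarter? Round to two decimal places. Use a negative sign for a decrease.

After the first quarter: 946 × 0.923 = 873.158.
Second-quarter multiplier: 1249 ÷ 873.158 ≈ 1.43044.
That is a change of 43.04%.

43.04%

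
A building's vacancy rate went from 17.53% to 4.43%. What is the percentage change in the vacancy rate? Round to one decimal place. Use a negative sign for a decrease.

-74.7%

The change is 4.43 − 17.53 = -13.10 percentage points.
Relative to the original 17.53%, that is -13.10 ÷ 17.53 ≈ -74.7%.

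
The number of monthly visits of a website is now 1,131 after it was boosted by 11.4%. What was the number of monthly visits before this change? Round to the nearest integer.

The overall multiplier applied was 1.114.
So the original number of monthly visits was 1,131 ÷ 1.114 ≈ 1,015.

1,015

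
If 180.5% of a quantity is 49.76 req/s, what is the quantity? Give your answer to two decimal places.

49.76 req/s ÷ 1.805 ≈ 27.57 req/s.

27.57 req/s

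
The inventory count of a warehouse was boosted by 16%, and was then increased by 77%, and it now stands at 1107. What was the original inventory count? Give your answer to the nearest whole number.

539

The overall multiplier applied was 1.16 × 1.77 = 2.0532.
So the original inventory count was 1107 ÷ 2.0532 ≈ 539.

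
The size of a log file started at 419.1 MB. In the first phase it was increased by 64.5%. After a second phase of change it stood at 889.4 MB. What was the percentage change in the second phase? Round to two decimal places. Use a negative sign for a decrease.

29.01%

After the first phase: 419.1 × 1.645 = 689.4195.
Second-phase multiplier: 889.4 ÷ 689.4195 ≈ 1.290071.
That is a change of 29.01%.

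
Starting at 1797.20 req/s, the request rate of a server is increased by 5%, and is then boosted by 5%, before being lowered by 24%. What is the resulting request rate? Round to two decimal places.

1505.87 req/s

Each change multiplies by a factor: 1.05 × 1.05 × 0.76 = 0.8379.
1797.20 × 0.8379 = 1505.87388 ≈ 1505.87.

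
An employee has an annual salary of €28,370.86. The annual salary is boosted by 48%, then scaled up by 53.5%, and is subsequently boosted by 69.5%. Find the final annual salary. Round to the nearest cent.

€109,247.70

Apply the 48% increase: €28,370.86 × 1.48 = €41988.8728.
53.5% increase: €41988.8728 × 1.535 = €64452.919748.
After the 69.5% increase: €64452.919748 × 1.695 = €109247.69897286 ≈ €109,247.70.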